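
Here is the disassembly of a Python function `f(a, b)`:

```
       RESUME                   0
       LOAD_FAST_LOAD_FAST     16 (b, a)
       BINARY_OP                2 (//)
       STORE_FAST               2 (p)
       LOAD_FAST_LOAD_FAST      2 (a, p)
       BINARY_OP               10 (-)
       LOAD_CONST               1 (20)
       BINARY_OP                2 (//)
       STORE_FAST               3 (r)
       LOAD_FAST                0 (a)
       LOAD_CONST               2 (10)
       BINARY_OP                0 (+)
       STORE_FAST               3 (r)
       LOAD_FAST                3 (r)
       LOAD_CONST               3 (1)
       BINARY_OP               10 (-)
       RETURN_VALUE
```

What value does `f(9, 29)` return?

LOAD_FAST_LOAD_FAST b,a → push 29,9. Stack: [29, 9]
BINARY_OP // → 29 // 9 = 3. Stack: [3]
STORE_FAST p → p=3. Stack: []
LOAD_FAST_LOAD_FAST a,p → push 9,3. Stack: [9, 3]
BINARY_OP - → 9 - 3 = 6. Stack: [6]
LOAD_CONST → push 20. Stack: [6, 20]
BINARY_OP // → 6 // 20 = 0. Stack: [0]
STORE_FAST r → r=0. Stack: []
LOAD_FAST a → push 9. Stack: [9]
LOAD_CONST → push 10. Stack: [9, 10]
BINARY_OP + → 9 + 10 = 19. Stack: [19]
STORE_FAST r → r=19. Stack: []
LOAD_FAST r → push 19. Stack: [19]
LOAD_CONST → push 1. Stack: [19, 1]
BINARY_OP - → 19 - 1 = 18. Stack: [18]
RETURN_VALUE → return 18.

18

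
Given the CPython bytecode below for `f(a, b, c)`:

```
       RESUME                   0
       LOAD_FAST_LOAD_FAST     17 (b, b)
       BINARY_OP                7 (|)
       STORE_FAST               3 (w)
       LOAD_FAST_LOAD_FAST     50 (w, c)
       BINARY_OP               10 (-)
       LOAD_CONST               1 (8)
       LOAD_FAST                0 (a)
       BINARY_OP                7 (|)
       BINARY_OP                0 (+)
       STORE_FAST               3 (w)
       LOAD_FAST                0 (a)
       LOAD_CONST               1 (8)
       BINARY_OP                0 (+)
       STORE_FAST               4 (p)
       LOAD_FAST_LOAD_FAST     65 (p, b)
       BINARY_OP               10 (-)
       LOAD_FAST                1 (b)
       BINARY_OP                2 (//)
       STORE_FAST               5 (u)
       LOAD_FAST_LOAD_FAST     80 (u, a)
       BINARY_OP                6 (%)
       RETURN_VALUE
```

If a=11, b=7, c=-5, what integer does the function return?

1

LOAD_FAST_LOAD_FAST b,b → push 7,7. Stack: [7, 7]
BINARY_OP | → 7 | 7 = 7. Stack: [7]
STORE_FAST w → w=7. Stack: []
LOAD_FAST_LOAD_FAST w,c → push 7,-5. Stack: [7, -5]
BINARY_OP - → 7 - -5 = 12. Stack: [12]
LOAD_CONST → push 8. Stack: [12, 8]
LOAD_FAST a → push 11. Stack: [12, 8, 11]
BINARY_OP | → 8 | 11 = 11. Stack: [12, 11]
BINARY_OP + → 12 + 11 = 23. Stack: [23]
STORE_FAST w → w=23. Stack: []
LOAD_FAST a → push 11. Stack: [11]
LOAD_CONST → push 8. Stack: [11, 8]
BINARY_OP + → 11 + 8 = 19. Stack: [19]
STORE_FAST p → p=19. Stack: []
LOAD_FAST_LOAD_FAST p,b → push 19,7. Stack: [19, 7]
BINARY_OP - → 19 - 7 = 12. Stack: [12]
LOAD_FAST b → push 7. Stack: [12, 7]
BINARY_OP // → 12 // 7 = 1. Stack: [1]
STORE_FAST u → u=1. Stack: []
LOAD_FAST_LOAD_FAST u,a → push 1,11. Stack: [1, 11]
BINARY_OP % → 1 % 11 = 1. Stack: [1]
RETURN_VALUE → return 1.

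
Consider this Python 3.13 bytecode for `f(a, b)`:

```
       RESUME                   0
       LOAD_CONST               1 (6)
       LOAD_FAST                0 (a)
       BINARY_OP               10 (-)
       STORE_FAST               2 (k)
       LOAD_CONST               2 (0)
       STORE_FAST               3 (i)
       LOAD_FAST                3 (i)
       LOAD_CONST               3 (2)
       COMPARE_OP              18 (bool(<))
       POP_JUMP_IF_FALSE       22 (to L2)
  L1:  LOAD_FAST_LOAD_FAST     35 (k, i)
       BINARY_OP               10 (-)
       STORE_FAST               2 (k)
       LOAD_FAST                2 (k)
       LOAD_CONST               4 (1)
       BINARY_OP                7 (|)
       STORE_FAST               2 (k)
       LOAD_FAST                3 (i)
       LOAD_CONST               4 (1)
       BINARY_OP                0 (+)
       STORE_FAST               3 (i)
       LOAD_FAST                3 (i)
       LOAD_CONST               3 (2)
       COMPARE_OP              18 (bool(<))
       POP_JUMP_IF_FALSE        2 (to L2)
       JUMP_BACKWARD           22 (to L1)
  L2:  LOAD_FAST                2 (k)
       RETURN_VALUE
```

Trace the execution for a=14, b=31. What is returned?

LOAD_CONST → push 6. Stack: [6]
LOAD_FAST a → push 14. Stack: [6, 14]
BINARY_OP - → 6 - 14 = -8. Stack: [-8]
STORE_FAST k → k=-8. Stack: []
LOAD_CONST → push 0. Stack: [0]
STORE_FAST i → i=0. Stack: []
LOAD_FAST i → push 0. Stack: [0]
LOAD_CONST → push 2. Stack: [0, 2]
COMPARE_OP bool(<) → 0 vs 2 = True. Stack: [True]
POP_JUMP_IF_FALSE → pop True; no jump. Stack: []
LOAD_FAST_LOAD_FAST k,i → push -8,0. Stack: [-8, 0]
BINARY_OP - → -8 - 0 = -8. Stack: [-8]
STORE_FAST k → k=-8. Stack: []
LOAD_FAST k → push -8. Stack: [-8]
LOAD_CONST → push 1. Stack: [-8, 1]
BINARY_OP | → -8 | 1 = -7. Stack: [-7]
STORE_FAST k → k=-7. Stack: []
LOAD_FAST i → push 0. Stack: [0]
LOAD_CONST → push 1. Stack: [0, 1]
BINARY_OP + → 0 + 1 = 1. Stack: [1]
STORE_FAST i → i=1. Stack: []
LOAD_FAST i → push 1. Stack: [1]
LOAD_CONST → push 2. Stack: [1, 2]
COMPARE_OP bool(<) → 1 vs 2 = True. Stack: [True]
POP_JUMP_IF_FALSE → pop True; no jump. Stack: []
LOAD_FAST_LOAD_FAST k,i → push -7,1. Stack: [-7, 1]
BINARY_OP - → -7 - 1 = -8. Stack: [-8]
STORE_FAST k → k=-8. Stack: []
LOAD_FAST k → push -8. Stack: [-8]
LOAD_CONST → push 1. Stack: [-8, 1]
BINARY_OP | → -8 | 1 = -7. Stack: [-7]
STORE_FAST k → k=-7. Stack: []
LOAD_FAST i → push 1. Stack: [1]
LOAD_CONST → push 1. Stack: [1, 1]
BINARY_OP + → 1 + 1 = 2. Stack: [2]
STORE_FAST i → i=2. Stack: []
LOAD_FAST i → push 2. Stack: [2]
LOAD_CONST → push 2. Stack: [2, 2]
COMPARE_OP bool(<) → 2 vs 2 = False. Stack: [False]
POP_JUMP_IF_FALSE → pop False; jump. Stack: []
LOAD_FAST k → push -7. Stack: [-7]
RETURN_VALUE → return -7.

-7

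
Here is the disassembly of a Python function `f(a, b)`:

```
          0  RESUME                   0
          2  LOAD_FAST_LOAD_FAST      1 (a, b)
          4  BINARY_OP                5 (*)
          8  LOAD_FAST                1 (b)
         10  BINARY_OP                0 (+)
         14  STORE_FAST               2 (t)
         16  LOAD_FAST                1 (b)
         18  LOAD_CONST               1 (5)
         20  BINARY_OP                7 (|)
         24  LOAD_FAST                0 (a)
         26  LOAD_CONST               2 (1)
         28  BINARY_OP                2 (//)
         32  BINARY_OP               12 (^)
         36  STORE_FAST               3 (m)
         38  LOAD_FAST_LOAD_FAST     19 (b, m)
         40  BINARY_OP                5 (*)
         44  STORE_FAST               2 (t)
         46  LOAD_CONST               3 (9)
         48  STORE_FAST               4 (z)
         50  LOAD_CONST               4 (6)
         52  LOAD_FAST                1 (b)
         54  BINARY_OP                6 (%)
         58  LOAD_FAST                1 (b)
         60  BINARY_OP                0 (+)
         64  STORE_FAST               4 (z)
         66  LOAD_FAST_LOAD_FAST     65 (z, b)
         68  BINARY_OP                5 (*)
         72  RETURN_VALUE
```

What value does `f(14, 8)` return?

LOAD_FAST_LOAD_FAST a,b → push 14,8. Stack: [14, 8]
BINARY_OP * → 14 * 8 = 112. Stack: [112]
LOAD_FAST b → push 8. Stack: [112, 8]
BINARY_OP + → 112 + 8 = 120. Stack: [120]
STORE_FAST t → t=120. Stack: []
LOAD_FAST b → push 8. Stack: [8]
LOAD_CONST → push 5. Stack: [8, 5]
BINARY_OP | → 8 | 5 = 13. Stack: [13]
LOAD_FAST a → push 14. Stack: [13, 14]
LOAD_CONST → push 1. Stack: [13, 14, 1]
BINARY_OP // → 14 // 1 = 14. Stack: [13, 14]
BINARY_OP ^ → 13 ^ 14 = 3. Stack: [3]
STORE_FAST m → m=3. Stack: []
LOAD_FAST_LOAD_FAST b,m → push 8,3. Stack: [8, 3]
BINARY_OP * → 8 * 3 = 24. Stack: [24]
STORE_FAST t → t=24. Stack: []
LOAD_CONST → push 9. Stack: [9]
STORE_FAST z → z=9. Stack: []
LOAD_CONST → push 6. Stack: [6]
LOAD_FAST b → push 8. Stack: [6, 8]
BINARY_OP % → 6 % 8 = 6. Stack: [6]
LOAD_FAST b → push 8. Stack: [6, 8]
BINARY_OP + → 6 + 8 = 14. Stack: [14]
STORE_FAST z → z=14. Stack: []
LOAD_FAST_LOAD_FAST z,b → push 14,8. Stack: [14, 8]
BINARY_OP * → 14 * 8 = 112. Stack: [112]
RETURN_VALUE → return 112.

112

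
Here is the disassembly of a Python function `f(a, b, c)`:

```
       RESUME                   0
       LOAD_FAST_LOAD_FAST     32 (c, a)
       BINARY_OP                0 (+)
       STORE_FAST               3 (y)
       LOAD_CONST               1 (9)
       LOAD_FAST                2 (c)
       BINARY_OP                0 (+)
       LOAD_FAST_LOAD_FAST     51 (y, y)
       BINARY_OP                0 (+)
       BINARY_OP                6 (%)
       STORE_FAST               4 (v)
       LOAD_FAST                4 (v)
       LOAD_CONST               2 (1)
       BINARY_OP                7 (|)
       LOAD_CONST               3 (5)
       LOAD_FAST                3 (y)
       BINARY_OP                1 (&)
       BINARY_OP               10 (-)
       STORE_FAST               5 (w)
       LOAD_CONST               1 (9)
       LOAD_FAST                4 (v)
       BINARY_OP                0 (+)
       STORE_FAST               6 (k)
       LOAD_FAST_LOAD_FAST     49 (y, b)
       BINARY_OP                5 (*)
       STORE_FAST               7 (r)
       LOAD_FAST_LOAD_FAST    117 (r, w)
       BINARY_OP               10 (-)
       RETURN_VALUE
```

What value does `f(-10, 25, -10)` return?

-495

LOAD_FAST_LOAD_FAST c,a → push -10,-10. Stack: [-10, -10]
BINARY_OP + → -10 + -10 = -20. Stack: [-20]
STORE_FAST y → y=-20. Stack: []
LOAD_CONST → push 9. Stack: [9]
LOAD_FAST c → push -10. Stack: [9, -10]
BINARY_OP + → 9 + -10 = -1. Stack: [-1]
LOAD_FAST_LOAD_FAST y,y → push -20,-20. Stack: [-1, -20, -20]
BINARY_OP + → -20 + -20 = -40. Stack: [-1, -40]
BINARY_OP % → -1 % -40 = -1. Stack: [-1]
STORE_FAST v → v=-1. Stack: []
LOAD_FAST v → push -1. Stack: [-1]
LOAD_CONST → push 1. Stack: [-1, 1]
BINARY_OP | → -1 | 1 = -1. Stack: [-1]
LOAD_CONST → push 5. Stack: [-1, 5]
LOAD_FAST y → push -20. Stack: [-1, 5, -20]
BINARY_OP & → 5 & -20 = 4. Stack: [-1, 4]
BINARY_OP - → -1 - 4 = -5. Stack: [-5]
STORE_FAST w → w=-5. Stack: []
LOAD_CONST → push 9. Stack: [9]
LOAD_FAST v → push -1. Stack: [9, -1]
BINARY_OP + → 9 + -1 = 8. Stack: [8]
STORE_FAST k → k=8. Stack: []
LOAD_FAST_LOAD_FAST y,b → push -20,25. Stack: [-20, 25]
BINARY_OP * → -20 * 25 = -500. Stack: [-500]
STORE_FAST r → r=-500. Stack: []
LOAD_FAST_LOAD_FAST r,w → push -500,-5. Stack: [-500, -5]
BINARY_OP - → -500 - -5 = -495. Stack: [-495]
RETURN_VALUE → return -495.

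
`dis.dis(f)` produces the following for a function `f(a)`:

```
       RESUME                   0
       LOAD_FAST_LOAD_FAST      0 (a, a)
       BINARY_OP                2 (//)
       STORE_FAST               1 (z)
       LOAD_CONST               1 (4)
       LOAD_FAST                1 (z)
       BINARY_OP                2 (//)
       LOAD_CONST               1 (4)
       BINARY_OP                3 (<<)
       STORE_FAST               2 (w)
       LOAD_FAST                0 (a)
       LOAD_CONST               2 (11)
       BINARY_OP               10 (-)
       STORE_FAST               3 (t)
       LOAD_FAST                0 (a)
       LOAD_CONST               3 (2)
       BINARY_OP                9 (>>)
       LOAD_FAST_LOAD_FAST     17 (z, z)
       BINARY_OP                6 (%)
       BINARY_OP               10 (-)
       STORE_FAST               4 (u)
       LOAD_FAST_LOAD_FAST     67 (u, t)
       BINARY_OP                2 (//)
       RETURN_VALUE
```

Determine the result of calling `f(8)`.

-1

LOAD_FAST_LOAD_FAST a,a → push 8,8. Stack: [8, 8]
BINARY_OP // → 8 // 8 = 1. Stack: [1]
STORE_FAST z → z=1. Stack: []
LOAD_CONST → push 4. Stack: [4]
LOAD_FAST z → push 1. Stack: [4, 1]
BINARY_OP // → 4 // 1 = 4. Stack: [4]
LOAD_CONST → push 4. Stack: [4, 4]
BINARY_OP << → 4 << 4 = 64. Stack: [64]
STORE_FAST w → w=64. Stack: []
LOAD_FAST a → push 8. Stack: [8]
LOAD_CONST → push 11. Stack: [8, 11]
BINARY_OP - → 8 - 11 = -3. Stack: [-3]
STORE_FAST t → t=-3. Stack: []
LOAD_FAST a → push 8. Stack: [8]
LOAD_CONST → push 2. Stack: [8, 2]
BINARY_OP >> → 8 >> 2 = 2. Stack: [2]
LOAD_FAST_LOAD_FAST z,z → push 1,1. Stack: [2, 1, 1]
BINARY_OP % → 1 % 1 = 0. Stack: [2, 0]
BINARY_OP - → 2 - 0 = 2. Stack: [2]
STORE_FAST u → u=2. Stack: []
LOAD_FAST_LOAD_FAST u,t → push 2,-3. Stack: [2, -3]
BINARY_OP // → 2 // -3 = -1. Stack: [-1]
RETURN_VALUE → return -1.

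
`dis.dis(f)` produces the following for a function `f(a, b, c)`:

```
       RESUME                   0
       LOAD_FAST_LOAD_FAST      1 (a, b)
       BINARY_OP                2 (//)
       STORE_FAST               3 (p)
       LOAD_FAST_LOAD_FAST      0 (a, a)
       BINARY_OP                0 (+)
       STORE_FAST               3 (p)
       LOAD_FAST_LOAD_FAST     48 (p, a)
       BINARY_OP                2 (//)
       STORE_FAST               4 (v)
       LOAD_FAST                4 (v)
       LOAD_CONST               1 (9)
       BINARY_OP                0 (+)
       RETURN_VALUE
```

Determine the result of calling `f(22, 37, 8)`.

LOAD_FAST_LOAD_FAST a,b → push 22,37. Stack: [22, 37]
BINARY_OP // → 22 // 37 = 0. Stack: [0]
STORE_FAST p → p=0. Stack: []
LOAD_FAST_LOAD_FAST a,a → push 22,22. Stack: [22, 22]
BINARY_OP + → 22 + 22 = 44. Stack: [44]
STORE_FAST p → p=44. Stack: []
LOAD_FAST_LOAD_FAST p,a → push 44,22. Stack: [44, 22]
BINARY_OP // → 44 // 22 = 2. Stack: [2]
STORE_FAST v → v=2. Stack: []
LOAD_FAST v → push 2. Stack: [2]
LOAD_CONST → push 9. Stack: [2, 9]
BINARY_OP + → 2 + 9 = 11. Stack: [11]
RETURN_VALUE → return 11.

11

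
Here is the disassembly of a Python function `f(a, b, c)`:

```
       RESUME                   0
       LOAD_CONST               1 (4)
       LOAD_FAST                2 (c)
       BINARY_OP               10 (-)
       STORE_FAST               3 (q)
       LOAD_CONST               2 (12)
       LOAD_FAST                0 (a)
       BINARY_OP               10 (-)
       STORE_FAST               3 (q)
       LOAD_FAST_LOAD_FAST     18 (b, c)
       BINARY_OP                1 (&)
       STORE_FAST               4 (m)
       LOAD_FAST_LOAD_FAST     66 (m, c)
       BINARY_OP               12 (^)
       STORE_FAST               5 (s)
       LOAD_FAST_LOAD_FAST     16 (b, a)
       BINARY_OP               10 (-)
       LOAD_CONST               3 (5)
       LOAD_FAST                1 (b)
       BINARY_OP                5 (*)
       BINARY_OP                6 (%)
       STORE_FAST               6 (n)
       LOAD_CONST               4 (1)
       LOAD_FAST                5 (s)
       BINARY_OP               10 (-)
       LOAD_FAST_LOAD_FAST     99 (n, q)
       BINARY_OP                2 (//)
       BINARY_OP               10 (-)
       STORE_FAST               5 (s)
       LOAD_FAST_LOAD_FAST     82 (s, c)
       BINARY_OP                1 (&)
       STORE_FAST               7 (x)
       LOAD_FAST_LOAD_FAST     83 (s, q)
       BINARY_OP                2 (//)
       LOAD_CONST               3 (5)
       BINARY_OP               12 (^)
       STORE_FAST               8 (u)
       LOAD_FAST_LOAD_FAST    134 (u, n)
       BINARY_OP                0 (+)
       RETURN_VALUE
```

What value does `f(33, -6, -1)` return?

-4

LOAD_CONST → push 4. Stack: [4]
LOAD_FAST c → push -1. Stack: [4, -1]
BINARY_OP - → 4 - -1 = 5. Stack: [5]
STORE_FAST q → q=5. Stack: []
LOAD_CONST → push 12. Stack: [12]
LOAD_FAST a → push 33. Stack: [12, 33]
BINARY_OP - → 12 - 33 = -21. Stack: [-21]
STORE_FAST q → q=-21. Stack: []
LOAD_FAST_LOAD_FAST b,c → push -6,-1. Stack: [-6, -1]
BINARY_OP & → -6 & -1 = -6. Stack: [-6]
STORE_FAST m → m=-6. Stack: []
LOAD_FAST_LOAD_FAST m,c → push -6,-1. Stack: [-6, -1]
BINARY_OP ^ → -6 ^ -1 = 5. Stack: [5]
STORE_FAST s → s=5. Stack: []
LOAD_FAST_LOAD_FAST b,a → push -6,33. Stack: [-6, 33]
BINARY_OP - → -6 - 33 = -39. Stack: [-39]
LOAD_CONST → push 5. Stack: [-39, 5]
LOAD_FAST b → push -6. Stack: [-39, 5, -6]
BINARY_OP * → 5 * -6 = -30. Stack: [-39, -30]
BINARY_OP % → -39 % -30 = -9. Stack: [-9]
STORE_FAST n → n=-9. Stack: []
LOAD_CONST → push 1. Stack: [1]
LOAD_FAST s → push 5. Stack: [1, 5]
BINARY_OP - → 1 - 5 = -4. Stack: [-4]
LOAD_FAST_LOAD_FAST n,q → push -9,-21. Stack: [-4, -9, -21]
BINARY_OP // → -9 // -21 = 0. Stack: [-4, 0]
BINARY_OP - → -4 - 0 = -4. Stack: [-4]
STORE_FAST s → s=-4. Stack: []
LOAD_FAST_LOAD_FAST s,c → push -4,-1. Stack: [-4, -1]
BINARY_OP & → -4 & -1 = -4. Stack: [-4]
STORE_FAST x → x=-4. Stack: []
LOAD_FAST_LOAD_FAST s,q → push -4,-21. Stack: [-4, -21]
BINARY_OP // → -4 // -21 = 0. Stack: [0]
LOAD_CONST → push 5. Stack: [0, 5]
BINARY_OP ^ → 0 ^ 5 = 5. Stack: [5]
STORE_FAST u → u=5. Stack: []
LOAD_FAST_LOAD_FAST u,n → push 5,-9. Stack: [5, -9]
BINARY_OP + → 5 + -9 = -4. Stack: [-4]
RETURN_VALUE → return -4.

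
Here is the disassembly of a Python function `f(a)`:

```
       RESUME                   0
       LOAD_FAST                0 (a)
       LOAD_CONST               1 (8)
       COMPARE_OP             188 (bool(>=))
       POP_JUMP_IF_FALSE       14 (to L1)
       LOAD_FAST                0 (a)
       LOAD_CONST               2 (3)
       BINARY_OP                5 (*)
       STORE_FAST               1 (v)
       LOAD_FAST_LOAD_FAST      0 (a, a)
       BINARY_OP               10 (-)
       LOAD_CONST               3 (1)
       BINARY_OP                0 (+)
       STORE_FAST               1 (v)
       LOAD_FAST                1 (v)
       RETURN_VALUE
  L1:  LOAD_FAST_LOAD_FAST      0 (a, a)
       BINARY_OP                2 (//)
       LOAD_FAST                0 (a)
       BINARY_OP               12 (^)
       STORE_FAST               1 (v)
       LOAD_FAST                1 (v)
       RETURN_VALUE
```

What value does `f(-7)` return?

-8

LOAD_FAST a → push -7. Stack: [-7]
LOAD_CONST → push 8. Stack: [-7, 8]
COMPARE_OP bool(>=) → -7 vs 8 = False. Stack: [False]
POP_JUMP_IF_FALSE → pop False; jump. Stack: []
LOAD_FAST_LOAD_FAST a,a → push -7,-7. Stack: [-7, -7]
BINARY_OP // → -7 // -7 = 1. Stack: [1]
LOAD_FAST a → push -7. Stack: [1, -7]
BINARY_OP ^ → 1 ^ -7 = -8. Stack: [-8]
STORE_FAST v → v=-8. Stack: []
LOAD_FAST v → push -8. Stack: [-8]
RETURN_VALUE → return -8.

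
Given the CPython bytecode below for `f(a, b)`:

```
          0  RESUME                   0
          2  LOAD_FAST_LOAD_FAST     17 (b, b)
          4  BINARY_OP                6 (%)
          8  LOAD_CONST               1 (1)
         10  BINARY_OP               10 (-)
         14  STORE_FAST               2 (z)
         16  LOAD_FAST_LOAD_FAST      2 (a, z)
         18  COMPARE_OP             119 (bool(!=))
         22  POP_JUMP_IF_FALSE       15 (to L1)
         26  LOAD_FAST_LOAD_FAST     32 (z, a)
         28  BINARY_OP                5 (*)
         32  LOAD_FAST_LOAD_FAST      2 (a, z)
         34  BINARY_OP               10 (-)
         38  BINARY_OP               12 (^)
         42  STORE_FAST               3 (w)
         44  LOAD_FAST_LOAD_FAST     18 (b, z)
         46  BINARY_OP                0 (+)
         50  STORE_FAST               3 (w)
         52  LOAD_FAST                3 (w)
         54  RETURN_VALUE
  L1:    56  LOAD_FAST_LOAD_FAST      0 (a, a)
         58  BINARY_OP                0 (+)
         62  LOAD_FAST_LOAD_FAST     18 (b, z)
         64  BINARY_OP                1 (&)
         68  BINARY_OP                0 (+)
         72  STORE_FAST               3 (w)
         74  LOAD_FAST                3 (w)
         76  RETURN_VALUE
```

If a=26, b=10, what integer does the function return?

9

LOAD_FAST_LOAD_FAST b,b → push 10,10. Stack: [10, 10]
BINARY_OP % → 10 % 10 = 0. Stack: [0]
LOAD_CONST → push 1. Stack: [0, 1]
BINARY_OP - → 0 - 1 = -1. Stack: [-1]
STORE_FAST z → z=-1. Stack: []
LOAD_FAST_LOAD_FAST a,z → push 26,-1. Stack: [26, -1]
COMPARE_OP bool(!=) → 26 vs -1 = True. Stack: [True]
POP_JUMP_IF_FALSE → pop True; no jump. Stack: []
LOAD_FAST_LOAD_FAST z,a → push -1,26. Stack: [-1, 26]
BINARY_OP * → -1 * 26 = -26. Stack: [-26]
LOAD_FAST_LOAD_FAST a,z → push 26,-1. Stack: [-26, 26, -1]
BINARY_OP - → 26 - -1 = 27. Stack: [-26, 27]
BINARY_OP ^ → -26 ^ 27 = -3. Stack: [-3]
STORE_FAST w → w=-3. Stack: []
LOAD_FAST_LOAD_FAST b,z → push 10,-1. Stack: [10, -1]
BINARY_OP + → 10 + -1 = 9. Stack: [9]
STORE_FAST w → w=9. Stack: []
LOAD_FAST w → push 9. Stack: [9]
RETURN_VALUE → return 9.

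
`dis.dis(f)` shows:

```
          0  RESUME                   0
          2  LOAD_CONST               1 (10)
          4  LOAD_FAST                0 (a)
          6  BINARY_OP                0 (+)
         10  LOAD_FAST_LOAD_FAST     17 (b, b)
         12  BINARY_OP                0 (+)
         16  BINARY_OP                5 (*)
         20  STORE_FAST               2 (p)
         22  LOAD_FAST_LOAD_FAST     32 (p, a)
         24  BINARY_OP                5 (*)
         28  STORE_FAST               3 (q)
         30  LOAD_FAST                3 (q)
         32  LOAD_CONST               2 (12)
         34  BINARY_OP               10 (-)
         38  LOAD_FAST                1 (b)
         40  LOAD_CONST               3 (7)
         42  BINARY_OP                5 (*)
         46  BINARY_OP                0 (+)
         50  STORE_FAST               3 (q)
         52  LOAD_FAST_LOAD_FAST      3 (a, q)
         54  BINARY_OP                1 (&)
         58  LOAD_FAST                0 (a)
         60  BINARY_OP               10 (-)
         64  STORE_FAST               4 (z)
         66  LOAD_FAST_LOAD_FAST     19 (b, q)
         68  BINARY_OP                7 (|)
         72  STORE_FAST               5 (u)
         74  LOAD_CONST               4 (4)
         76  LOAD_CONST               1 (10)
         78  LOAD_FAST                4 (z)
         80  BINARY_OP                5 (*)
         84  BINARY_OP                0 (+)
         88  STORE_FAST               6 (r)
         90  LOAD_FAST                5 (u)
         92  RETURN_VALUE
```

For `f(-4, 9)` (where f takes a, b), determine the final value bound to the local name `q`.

LOAD_CONST → push 10. Stack: [10]
LOAD_FAST a → push -4. Stack: [10, -4]
BINARY_OP + → 10 + -4 = 6. Stack: [6]
LOAD_FAST_LOAD_FAST b,b → push 9,9. Stack: [6, 9, 9]
BINARY_OP + → 9 + 9 = 18. Stack: [6, 18]
BINARY_OP * → 6 * 18 = 108. Stack: [108]
STORE_FAST p → p=108. Stack: []
LOAD_FAST_LOAD_FAST p,a → push 108,-4. Stack: [108, -4]
BINARY_OP * → 108 * -4 = -432. Stack: [-432]
STORE_FAST q → q=-432. Stack: []
LOAD_FAST q → push -432. Stack: [-432]
LOAD_CONST → push 12. Stack: [-432, 12]
BINARY_OP - → -432 - 12 = -444. Stack: [-444]
LOAD_FAST b → push 9. Stack: [-444, 9]
LOAD_CONST → push 7. Stack: [-444, 9, 7]
BINARY_OP * → 9 * 7 = 63. Stack: [-444, 63]
BINARY_OP + → -444 + 63 = -381. Stack: [-381]
STORE_FAST q → q=-381. Stack: []
LOAD_FAST_LOAD_FAST a,q → push -4,-381. Stack: [-4, -381]
BINARY_OP & → -4 & -381 = -384. Stack: [-384]
LOAD_FAST a → push -4. Stack: [-384, -4]
BINARY_OP - → -384 - -4 = -380. Stack: [-380]
STORE_FAST z → z=-380. Stack: []
LOAD_FAST_LOAD_FAST b,q → push 9,-381. Stack: [9, -381]
BINARY_OP | → 9 | -381 = -373. Stack: [-373]
STORE_FAST u → u=-373. Stack: []
LOAD_CONST → push 4. Stack: [4]
LOAD_CONST → push 10. Stack: [4, 10]
LOAD_FAST z → push -380. Stack: [4, 10, -380]
BINARY_OP * → 10 * -380 = -3800. Stack: [4, -3800]
BINARY_OP + → 4 + -3800 = -3796. Stack: [-3796]
STORE_FAST r → r=-3796. Stack: []
LOAD_FAST u → push -373. Stack: [-373]
RETURN_VALUE → return -373.

-381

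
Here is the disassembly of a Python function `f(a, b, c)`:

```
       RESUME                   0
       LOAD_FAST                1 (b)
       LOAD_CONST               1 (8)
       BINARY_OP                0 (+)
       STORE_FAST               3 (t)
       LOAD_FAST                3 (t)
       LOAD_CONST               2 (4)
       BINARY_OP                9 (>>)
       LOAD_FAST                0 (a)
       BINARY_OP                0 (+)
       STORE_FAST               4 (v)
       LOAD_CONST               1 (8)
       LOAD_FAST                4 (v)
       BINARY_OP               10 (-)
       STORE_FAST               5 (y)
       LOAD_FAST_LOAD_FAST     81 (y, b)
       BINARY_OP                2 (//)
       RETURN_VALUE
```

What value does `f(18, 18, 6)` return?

-1

LOAD_FAST b → push 18. Stack: [18]
LOAD_CONST → push 8. Stack: [18, 8]
BINARY_OP + → 18 + 8 = 26. Stack: [26]
STORE_FAST t → t=26. Stack: []
LOAD_FAST t → push 26. Stack: [26]
LOAD_CONST → push 4. Stack: [26, 4]
BINARY_OP >> → 26 >> 4 = 1. Stack: [1]
LOAD_FAST a → push 18. Stack: [1, 18]
BINARY_OP + → 1 + 18 = 19. Stack: [19]
STORE_FAST v → v=19. Stack: []
LOAD_CONST → push 8. Stack: [8]
LOAD_FAST v → push 19. Stack: [8, 19]
BINARY_OP - → 8 - 19 = -11. Stack: [-11]
STORE_FAST y → y=-11. Stack: []
LOAD_FAST_LOAD_FAST y,b → push -11,18. Stack: [-11, 18]
BINARY_OP // → -11 // 18 = -1. Stack: [-1]
RETURN_VALUE → return -1.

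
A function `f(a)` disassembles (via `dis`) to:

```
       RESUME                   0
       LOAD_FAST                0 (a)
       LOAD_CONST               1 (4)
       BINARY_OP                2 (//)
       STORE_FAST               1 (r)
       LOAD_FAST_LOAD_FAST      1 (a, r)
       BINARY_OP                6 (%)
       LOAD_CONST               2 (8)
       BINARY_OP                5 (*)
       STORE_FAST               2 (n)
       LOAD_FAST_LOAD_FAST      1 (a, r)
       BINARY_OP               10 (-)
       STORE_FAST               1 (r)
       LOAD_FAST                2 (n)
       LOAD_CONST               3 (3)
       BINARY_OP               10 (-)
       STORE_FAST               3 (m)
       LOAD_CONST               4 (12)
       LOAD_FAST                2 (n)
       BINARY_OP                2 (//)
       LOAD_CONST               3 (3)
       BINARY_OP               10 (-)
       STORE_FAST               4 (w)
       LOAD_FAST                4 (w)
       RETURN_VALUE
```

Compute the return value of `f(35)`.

LOAD_FAST a → push 35. Stack: [35]
LOAD_CONST → push 4. Stack: [35, 4]
BINARY_OP // → 35 // 4 = 8. Stack: [8]
STORE_FAST r → r=8. Stack: []
LOAD_FAST_LOAD_FAST a,r → push 35,8. Stack: [35, 8]
BINARY_OP % → 35 % 8 = 3. Stack: [3]
LOAD_CONST → push 8. Stack: [3, 8]
BINARY_OP * → 3 * 8 = 24. Stack: [24]
STORE_FAST n → n=24. Stack: []
LOAD_FAST_LOAD_FAST a,r → push 35,8. Stack: [35, 8]
BINARY_OP - → 35 - 8 = 27. Stack: [27]
STORE_FAST r → r=27. Stack: []
LOAD_FAST n → push 24. Stack: [24]
LOAD_CONST → push 3. Stack: [24, 3]
BINARY_OP - → 24 - 3 = 21. Stack: [21]
STORE_FAST m → m=21. Stack: []
LOAD_CONST → push 12. Stack: [12]
LOAD_FAST n → push 24. Stack: [12, 24]
BINARY_OP // → 12 // 24 = 0. Stack: [0]
LOAD_CONST → push 3. Stack: [0, 3]
BINARY_OP - → 0 - 3 = -3. Stack: [-3]
STORE_FAST w → w=-3. Stack: []
LOAD_FAST w → push -3. Stack: [-3]
RETURN_VALUE → return -3.

-3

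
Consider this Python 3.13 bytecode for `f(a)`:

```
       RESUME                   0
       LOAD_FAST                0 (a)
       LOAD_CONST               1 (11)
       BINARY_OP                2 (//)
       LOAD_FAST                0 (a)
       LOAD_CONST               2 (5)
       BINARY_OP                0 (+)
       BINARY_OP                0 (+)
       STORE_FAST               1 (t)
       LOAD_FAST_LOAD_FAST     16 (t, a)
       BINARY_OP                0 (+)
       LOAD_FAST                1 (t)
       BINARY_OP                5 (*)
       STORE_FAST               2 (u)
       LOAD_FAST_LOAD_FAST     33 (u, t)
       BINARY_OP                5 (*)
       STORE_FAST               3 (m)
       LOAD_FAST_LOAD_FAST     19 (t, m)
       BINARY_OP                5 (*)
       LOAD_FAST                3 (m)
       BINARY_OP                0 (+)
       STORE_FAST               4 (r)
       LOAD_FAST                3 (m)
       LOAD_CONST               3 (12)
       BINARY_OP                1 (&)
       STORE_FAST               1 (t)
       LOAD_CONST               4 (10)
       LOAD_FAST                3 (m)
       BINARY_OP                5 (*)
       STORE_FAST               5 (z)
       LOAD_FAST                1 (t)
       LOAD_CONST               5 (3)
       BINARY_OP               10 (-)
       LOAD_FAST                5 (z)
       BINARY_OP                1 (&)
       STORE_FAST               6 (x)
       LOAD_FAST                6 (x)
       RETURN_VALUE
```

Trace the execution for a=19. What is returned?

LOAD_FAST a → push 19. Stack: [19]
LOAD_CONST → push 11. Stack: [19, 11]
BINARY_OP // → 19 // 11 = 1. Stack: [1]
LOAD_FAST a → push 19. Stack: [1, 19]
LOAD_CONST → push 5. Stack: [1, 19, 5]
BINARY_OP + → 19 + 5 = 24. Stack: [1, 24]
BINARY_OP + → 1 + 24 = 25. Stack: [25]
STORE_FAST t → t=25. Stack: []
LOAD_FAST_LOAD_FAST t,a → push 25,19. Stack: [25, 19]
BINARY_OP + → 25 + 19 = 44. Stack: [44]
LOAD_FAST t → push 25. Stack: [44, 25]
BINARY_OP * → 44 * 25 = 1100. Stack: [1100]
STORE_FAST u → u=1100. Stack: []
LOAD_FAST_LOAD_FAST u,t → push 1100,25. Stack: [1100, 25]
BINARY_OP * → 1100 * 25 = 27500. Stack: [27500]
STORE_FAST m → m=27500. Stack: []
LOAD_FAST_LOAD_FAST t,m → push 25,27500. Stack: [25, 27500]
BINARY_OP * → 25 * 27500 = 687500. Stack: [687500]
LOAD_FAST m → push 27500. Stack: [687500, 27500]
BINARY_OP + → 687500 + 27500 = 715000. Stack: [715000]
STORE_FAST r → r=715000. Stack: []
LOAD_FAST m → push 27500. Stack: [27500]
LOAD_CONST → push 12. Stack: [27500, 12]
BINARY_OP & → 27500 & 12 = 12. Stack: [12]
STORE_FAST t → t=12. Stack: []
LOAD_CONST → push 10. Stack: [10]
LOAD_FAST m → push 27500. Stack: [10, 27500]
BINARY_OP * → 10 * 27500 = 275000. Stack: [275000]
STORE_FAST z → z=275000. Stack: []
LOAD_FAST t → push 12. Stack: [12]
LOAD_CONST → push 3. Stack: [12, 3]
BINARY_OP - → 12 - 3 = 9. Stack: [9]
LOAD_FAST z → push 275000. Stack: [9, 275000]
BINARY_OP & → 9 & 275000 = 8. Stack: [8]
STORE_FAST x → x=8. Stack: []
LOAD_FAST x → push 8. Stack: [8]
RETURN_VALUE → return 8.

8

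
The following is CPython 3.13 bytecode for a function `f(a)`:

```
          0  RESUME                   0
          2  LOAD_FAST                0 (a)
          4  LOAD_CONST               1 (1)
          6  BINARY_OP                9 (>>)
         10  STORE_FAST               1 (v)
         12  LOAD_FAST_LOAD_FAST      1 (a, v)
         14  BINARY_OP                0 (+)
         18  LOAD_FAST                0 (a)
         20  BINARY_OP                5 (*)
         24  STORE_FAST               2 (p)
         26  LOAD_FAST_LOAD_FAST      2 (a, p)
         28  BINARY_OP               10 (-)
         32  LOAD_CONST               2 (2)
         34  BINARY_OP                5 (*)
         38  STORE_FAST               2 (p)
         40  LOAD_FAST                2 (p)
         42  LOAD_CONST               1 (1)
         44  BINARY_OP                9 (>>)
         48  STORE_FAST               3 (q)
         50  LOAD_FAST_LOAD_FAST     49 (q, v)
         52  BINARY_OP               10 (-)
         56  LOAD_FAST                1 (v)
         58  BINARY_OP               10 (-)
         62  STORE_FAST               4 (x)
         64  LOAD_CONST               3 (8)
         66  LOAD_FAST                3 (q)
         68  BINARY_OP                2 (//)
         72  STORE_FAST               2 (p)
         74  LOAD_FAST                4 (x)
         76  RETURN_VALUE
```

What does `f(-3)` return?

LOAD_FAST a → push -3. Stack: [-3]
LOAD_CONST → push 1. Stack: [-3, 1]
BINARY_OP >> → -3 >> 1 = -2. Stack: [-2]
STORE_FAST v → v=-2. Stack: []
LOAD_FAST_LOAD_FAST a,v → push -3,-2. Stack: [-3, -2]
BINARY_OP + → -3 + -2 = -5. Stack: [-5]
LOAD_FAST a → push -3. Stack: [-5, -3]
BINARY_OP * → -5 * -3 = 15. Stack: [15]
STORE_FAST p → p=15. Stack: []
LOAD_FAST_LOAD_FAST a,p → push -3,15. Stack: [-3, 15]
BINARY_OP - → -3 - 15 = -18. Stack: [-18]
LOAD_CONST → push 2. Stack: [-18, 2]
BINARY_OP * → -18 * 2 = -36. Stack: [-36]
STORE_FAST p → p=-36. Stack: []
LOAD_FAST p → push -36. Stack: [-36]
LOAD_CONST → push 1. Stack: [-36, 1]
BINARY_OP >> → -36 >> 1 = -18. Stack: [-18]
STORE_FAST q → q=-18. Stack: []
LOAD_FAST_LOAD_FAST q,v → push -18,-2. Stack: [-18, -2]
BINARY_OP - → -18 - -2 = -16. Stack: [-16]
LOAD_FAST v → push -2. Stack: [-16, -2]
BINARY_OP - → -16 - -2 = -14. Stack: [-14]
STORE_FAST x → x=-14. Stack: []
LOAD_CONST → push 8. Stack: [8]
LOAD_FAST q → push -18. Stack: [8, -18]
BINARY_OP // → 8 // -18 = -1. Stack: [-1]
STORE_FAST p → p=-1. Stack: []
LOAD_FAST x → push -14. Stack: [-14]
RETURN_VALUE → return -14.

-14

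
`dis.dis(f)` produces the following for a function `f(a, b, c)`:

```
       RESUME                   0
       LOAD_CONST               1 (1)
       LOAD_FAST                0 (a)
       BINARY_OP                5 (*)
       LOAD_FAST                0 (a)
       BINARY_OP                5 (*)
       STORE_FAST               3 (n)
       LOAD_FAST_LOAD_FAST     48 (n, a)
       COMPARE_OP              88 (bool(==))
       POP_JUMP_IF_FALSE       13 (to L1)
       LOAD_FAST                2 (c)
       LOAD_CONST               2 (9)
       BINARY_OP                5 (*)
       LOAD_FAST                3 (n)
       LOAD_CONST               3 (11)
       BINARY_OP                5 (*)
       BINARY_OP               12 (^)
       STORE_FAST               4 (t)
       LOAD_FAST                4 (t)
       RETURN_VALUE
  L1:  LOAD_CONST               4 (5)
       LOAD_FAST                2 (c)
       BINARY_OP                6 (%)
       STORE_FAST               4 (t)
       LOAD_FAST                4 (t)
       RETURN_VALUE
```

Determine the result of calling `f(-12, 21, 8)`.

5

LOAD_CONST → push 1. Stack: [1]
LOAD_FAST a → push -12. Stack: [1, -12]
BINARY_OP * → 1 * -12 = -12. Stack: [-12]
LOAD_FAST a → push -12. Stack: [-12, -12]
BINARY_OP * → -12 * -12 = 144. Stack: [144]
STORE_FAST n → n=144. Stack: []
LOAD_FAST_LOAD_FAST n,a → push 144,-12. Stack: [144, -12]
COMPARE_OP bool(==) → 144 vs -12 = False. Stack: [False]
POP_JUMP_IF_FALSE → pop False; jump. Stack: []
LOAD_CONST → push 5. Stack: [5]
LOAD_FAST c → push 8. Stack: [5, 8]
BINARY_OP % → 5 % 8 = 5. Stack: [5]
STORE_FAST t → t=5. Stack: []
LOAD_FAST t → push 5. Stack: [5]
RETURN_VALUE → return 5.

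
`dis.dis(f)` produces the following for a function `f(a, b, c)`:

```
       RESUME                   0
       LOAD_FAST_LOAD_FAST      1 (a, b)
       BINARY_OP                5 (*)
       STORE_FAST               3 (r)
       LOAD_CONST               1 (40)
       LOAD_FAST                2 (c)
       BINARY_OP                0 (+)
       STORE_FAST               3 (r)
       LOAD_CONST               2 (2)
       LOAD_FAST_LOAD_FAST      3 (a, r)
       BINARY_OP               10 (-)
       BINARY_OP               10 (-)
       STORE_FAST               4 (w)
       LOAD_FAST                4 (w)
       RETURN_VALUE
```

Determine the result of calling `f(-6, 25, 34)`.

82

LOAD_FAST_LOAD_FAST a,b → push -6,25. Stack: [-6, 25]
BINARY_OP * → -6 * 25 = -150. Stack: [-150]
STORE_FAST r → r=-150. Stack: []
LOAD_CONST → push 40. Stack: [40]
LOAD_FAST c → push 34. Stack: [40, 34]
BINARY_OP + → 40 + 34 = 74. Stack: [74]
STORE_FAST r → r=74. Stack: []
LOAD_CONST → push 2. Stack: [2]
LOAD_FAST_LOAD_FAST a,r → push -6,74. Stack: [2, -6, 74]
BINARY_OP - → -6 - 74 = -80. Stack: [2, -80]
BINARY_OP - → 2 - -80 = 82. Stack: [82]
STORE_FAST w → w=82. Stack: []
LOAD_FAST w → push 82. Stack: [82]
RETURN_VALUE → return 82.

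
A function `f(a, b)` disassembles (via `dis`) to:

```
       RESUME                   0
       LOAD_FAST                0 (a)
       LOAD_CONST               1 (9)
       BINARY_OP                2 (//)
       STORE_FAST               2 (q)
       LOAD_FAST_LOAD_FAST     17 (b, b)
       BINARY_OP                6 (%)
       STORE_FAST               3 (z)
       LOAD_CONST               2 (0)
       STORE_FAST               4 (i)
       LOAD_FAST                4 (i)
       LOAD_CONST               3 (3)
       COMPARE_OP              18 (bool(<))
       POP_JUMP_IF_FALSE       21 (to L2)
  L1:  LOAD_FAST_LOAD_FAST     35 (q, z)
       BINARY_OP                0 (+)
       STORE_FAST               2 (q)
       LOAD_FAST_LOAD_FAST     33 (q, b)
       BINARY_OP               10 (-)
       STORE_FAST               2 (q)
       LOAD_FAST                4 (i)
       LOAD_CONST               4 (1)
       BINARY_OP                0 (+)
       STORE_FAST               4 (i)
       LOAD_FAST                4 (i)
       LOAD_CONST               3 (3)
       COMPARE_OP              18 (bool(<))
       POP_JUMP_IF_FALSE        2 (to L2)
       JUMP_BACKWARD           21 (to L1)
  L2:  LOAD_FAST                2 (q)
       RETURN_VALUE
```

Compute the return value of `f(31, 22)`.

LOAD_FAST a → push 31. Stack: [31]
LOAD_CONST → push 9. Stack: [31, 9]
BINARY_OP // → 31 // 9 = 3. Stack: [3]
STORE_FAST q → q=3. Stack: []
LOAD_FAST_LOAD_FAST b,b → push 22,22. Stack: [22, 22]
BINARY_OP % → 22 % 22 = 0. Stack: [0]
STORE_FAST z → z=0. Stack: []
LOAD_CONST → push 0. Stack: [0]
STORE_FAST i → i=0. Stack: []
LOAD_FAST i → push 0. Stack: [0]
LOAD_CONST → push 3. Stack: [0, 3]
COMPARE_OP bool(<) → 0 vs 3 = True. Stack: [True]
POP_JUMP_IF_FALSE → pop True; no jump. Stack: []
LOAD_FAST_LOAD_FAST q,z → push 3,0. Stack: [3, 0]
BINARY_OP + → 3 + 0 = 3. Stack: [3]
STORE_FAST q → q=3. Stack: []
LOAD_FAST_LOAD_FAST q,b → push 3,22. Stack: [3, 22]
BINARY_OP - → 3 - 22 = -19. Stack: [-19]
STORE_FAST q → q=-19. Stack: []
LOAD_FAST i → push 0. Stack: [0]
LOAD_CONST → push 1. Stack: [0, 1]
BINARY_OP + → 0 + 1 = 1. Stack: [1]
STORE_FAST i → i=1. Stack: []
LOAD_FAST i → push 1. Stack: [1]
LOAD_CONST → push 3. Stack: [1, 3]
COMPARE_OP bool(<) → 1 vs 3 = True. Stack: [True]
POP_JUMP_IF_FALSE → pop True; no jump. Stack: []
LOAD_FAST_LOAD_FAST q,z → push -19,0. Stack: [-19, 0]
BINARY_OP + → -19 + 0 = -19. Stack: [-19]
STORE_FAST q → q=-19. Stack: []
LOAD_FAST_LOAD_FAST q,b → push -19,22. Stack: [-19, 22]
BINARY_OP - → -19 - 22 = -41. Stack: [-41]
STORE_FAST q → q=-41. Stack: []
LOAD_FAST i → push 1. Stack: [1]
LOAD_CONST → push 1. Stack: [1, 1]
BINARY_OP + → 1 + 1 = 2. Stack: [2]
STORE_FAST i → i=2. Stack: []
LOAD_FAST i → push 2. Stack: [2]
LOAD_CONST → push 3. Stack: [2, 3]
COMPARE_OP bool(<) → 2 vs 3 = True. Stack: [True]
POP_JUMP_IF_FALSE → pop True; no jump. Stack: []
LOAD_FAST_LOAD_FAST q,z → push -41,0. Stack: [-41, 0]
BINARY_OP + → -41 + 0 = -41. Stack: [-41]
STORE_FAST q → q=-41. Stack: []
LOAD_FAST_LOAD_FAST q,b → push -41,22. Stack: [-41, 22]
BINARY_OP - → -41 - 22 = -63. Stack: [-63]
STORE_FAST q → q=-63. Stack: []
LOAD_FAST i → push 2. Stack: [2]
LOAD_CONST → push 1. Stack: [2, 1]
BINARY_OP + → 2 + 1 = 3. Stack: [3]
STORE_FAST i → i=3. Stack: []
LOAD_FAST i → push 3. Stack: [3]
LOAD_CONST → push 3. Stack: [3, 3]
COMPARE_OP bool(<) → 3 vs 3 = False. Stack: [False]
POP_JUMP_IF_FALSE → pop False; jump. Stack: []
LOAD_FAST q → push -63. Stack: [-63]
RETURN_VALUE → return -63.

-63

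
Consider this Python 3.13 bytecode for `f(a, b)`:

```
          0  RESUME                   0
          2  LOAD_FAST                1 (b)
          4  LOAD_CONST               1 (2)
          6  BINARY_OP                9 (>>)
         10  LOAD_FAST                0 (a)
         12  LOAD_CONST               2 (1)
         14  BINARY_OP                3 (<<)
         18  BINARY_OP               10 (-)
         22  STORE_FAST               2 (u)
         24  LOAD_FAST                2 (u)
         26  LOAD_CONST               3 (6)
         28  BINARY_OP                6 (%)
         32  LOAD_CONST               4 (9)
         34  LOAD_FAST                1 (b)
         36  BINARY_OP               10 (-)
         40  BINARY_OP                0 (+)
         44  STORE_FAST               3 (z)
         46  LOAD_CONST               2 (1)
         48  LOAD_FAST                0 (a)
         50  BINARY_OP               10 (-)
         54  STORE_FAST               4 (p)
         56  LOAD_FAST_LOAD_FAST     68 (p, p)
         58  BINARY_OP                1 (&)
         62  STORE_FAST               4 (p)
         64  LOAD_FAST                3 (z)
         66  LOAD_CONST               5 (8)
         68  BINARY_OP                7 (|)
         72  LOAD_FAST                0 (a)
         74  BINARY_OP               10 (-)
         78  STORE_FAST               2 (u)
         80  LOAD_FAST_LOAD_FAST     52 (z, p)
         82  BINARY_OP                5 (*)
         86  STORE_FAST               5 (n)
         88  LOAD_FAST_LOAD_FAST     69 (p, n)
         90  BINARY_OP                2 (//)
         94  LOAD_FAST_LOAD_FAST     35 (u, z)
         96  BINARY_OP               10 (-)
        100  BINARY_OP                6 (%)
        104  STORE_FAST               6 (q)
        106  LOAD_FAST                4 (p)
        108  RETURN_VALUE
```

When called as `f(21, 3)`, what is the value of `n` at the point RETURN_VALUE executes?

-120

LOAD_FAST b → push 3. Stack: [3]
LOAD_CONST → push 2. Stack: [3, 2]
BINARY_OP >> → 3 >> 2 = 0. Stack: [0]
LOAD_FAST a → push 21. Stack: [0, 21]
LOAD_CONST → push 1. Stack: [0, 21, 1]
BINARY_OP << → 21 << 1 = 42. Stack: [0, 42]
BINARY_OP - → 0 - 42 = -42. Stack: [-42]
STORE_FAST u → u=-42. Stack: []
LOAD_FAST u → push -42. Stack: [-42]
LOAD_CONST → push 6. Stack: [-42, 6]
BINARY_OP % → -42 % 6 = 0. Stack: [0]
LOAD_CONST → push 9. Stack: [0, 9]
LOAD_FAST b → push 3. Stack: [0, 9, 3]
BINARY_OP - → 9 - 3 = 6. Stack: [0, 6]
BINARY_OP + → 0 + 6 = 6. Stack: [6]
STORE_FAST z → z=6. Stack: []
LOAD_CONST → push 1. Stack: [1]
LOAD_FAST a → push 21. Stack: [1, 21]
BINARY_OP - → 1 - 21 = -20. Stack: [-20]
STORE_FAST p → p=-20. Stack: []
LOAD_FAST_LOAD_FAST p,p → push -20,-20. Stack: [-20, -20]
BINARY_OP & → -20 & -20 = -20. Stack: [-20]
STORE_FAST p → p=-20. Stack: []
LOAD_FAST z → push 6. Stack: [6]
LOAD_CONST → push 8. Stack: [6, 8]
BINARY_OP | → 6 | 8 = 14. Stack: [14]
LOAD_FAST a → push 21. Stack: [14, 21]
BINARY_OP - → 14 - 21 = -7. Stack: [-7]
STORE_FAST u → u=-7. Stack: []
LOAD_FAST_LOAD_FAST z,p → push 6,-20. Stack: [6, -20]
BINARY_OP * → 6 * -20 = -120. Stack: [-120]
STORE_FAST n → n=-120. Stack: []
LOAD_FAST_LOAD_FAST p,n → push -20,-120. Stack: [-20, -120]
BINARY_OP // → -20 // -120 = 0. Stack: [0]
LOAD_FAST_LOAD_FAST u,z → push -7,6. Stack: [0, -7, 6]
BINARY_OP - → -7 - 6 = -13. Stack: [0, -13]
BINARY_OP % → 0 % -13 = 0. Stack: [0]
STORE_FAST q → q=0. Stack: []
LOAD_FAST p → push -20. Stack: [-20]
RETURN_VALUE → return -20.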